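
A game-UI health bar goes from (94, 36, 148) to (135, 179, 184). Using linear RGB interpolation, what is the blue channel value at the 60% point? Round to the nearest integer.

B = 148 + 0.6 × (184 − 148) = 169.6 → 170

170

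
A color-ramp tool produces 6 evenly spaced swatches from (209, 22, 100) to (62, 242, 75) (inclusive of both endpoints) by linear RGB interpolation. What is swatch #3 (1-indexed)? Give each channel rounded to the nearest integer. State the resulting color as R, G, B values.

With 6 swatches and endpoints inclusive, swatch 3 sits at t = (3 − 1)/(6 − 1) = 2/5 ≈ 0.4.
R = 209 + 0.4 × (62 − 209) = 150.2 → 150
G = 22 + 0.4 × (242 − 22) = 110 → 110
B = 100 + 0.4 × (75 − 100) = 90 → 90

(150, 110, 90)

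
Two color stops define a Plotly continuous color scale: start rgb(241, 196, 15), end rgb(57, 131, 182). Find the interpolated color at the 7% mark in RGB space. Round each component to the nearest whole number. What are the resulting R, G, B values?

(228, 191, 27)

7% corresponds to t = 0.07.
R = 241 + 0.07 × (57 − 241) = 241 + 0.07 × -184 = 228.12 → 228
G = 196 + 0.07 × (131 − 196) = 196 + 0.07 × -65 = 191.45 → 191
B = 15 + 0.07 × (182 − 15) = 15 + 0.07 × 167 = 26.69 → 27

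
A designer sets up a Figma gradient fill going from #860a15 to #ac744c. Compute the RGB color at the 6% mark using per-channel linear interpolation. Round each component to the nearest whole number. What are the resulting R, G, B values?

(136, 16, 24)

#860a15 → (134, 10, 21); #ac744c → (172, 116, 76).
6% corresponds to t = 0.06.
R = 134 + 0.06 × (172 − 134) = 134 + 0.06 × 38 = 136.28 → 136
G = 10 + 0.06 × (116 − 10) = 10 + 0.06 × 106 = 16.36 → 16
B = 21 + 0.06 × (76 − 21) = 21 + 0.06 × 55 = 24.3 → 24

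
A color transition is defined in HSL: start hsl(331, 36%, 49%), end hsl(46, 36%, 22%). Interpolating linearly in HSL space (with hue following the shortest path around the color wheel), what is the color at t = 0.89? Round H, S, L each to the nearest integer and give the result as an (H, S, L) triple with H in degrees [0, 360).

Hue: 46 − 331 = -285°, but |-285| > 180 so the shorter arc goes the other way: Δh = -285 + 360 = 75°.
H = 331 + 0.89 × (75) = 397.75 → 398 → 398 mod 360 = 38°
S = 36 + 0.89 × (36 − 36) = 36 → 36%
L = 49 + 0.89 × (22 − 49) = 24.97 → 25%

(38, 36, 25)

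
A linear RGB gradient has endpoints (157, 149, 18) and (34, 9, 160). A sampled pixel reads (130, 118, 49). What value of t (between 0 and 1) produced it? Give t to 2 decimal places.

Invert the lerp on the B channel (largest span, 142): t = (49 − 18) / (160 − 18) = 31/142 = 0.21831.
Check on R: (130 − 157)/(34 − 157) = 0.2195 ✓

0.22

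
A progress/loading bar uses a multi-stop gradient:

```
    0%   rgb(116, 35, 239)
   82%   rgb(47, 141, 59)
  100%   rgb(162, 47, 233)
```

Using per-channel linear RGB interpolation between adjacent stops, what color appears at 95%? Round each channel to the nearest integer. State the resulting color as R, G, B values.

(130, 73, 185)

95% lies between the 82% and 100% stops, so the local fraction is t = (95 − 82)/(100 − 82) = 13/18 ≈ 0.7222.
R = 47 + 0.7222 × (162 − 47) = 130.053 → 130
G = 141 + 0.7222 × (47 − 141) = 73.113 → 73
B = 59 + 0.7222 × (233 − 59) = 184.663 → 185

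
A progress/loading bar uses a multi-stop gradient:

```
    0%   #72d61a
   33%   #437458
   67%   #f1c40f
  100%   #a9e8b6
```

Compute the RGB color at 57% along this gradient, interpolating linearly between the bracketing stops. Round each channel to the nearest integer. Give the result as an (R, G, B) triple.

57% lies between the 33% and 67% stops, so the local fraction is t = (57 − 33)/(67 − 33) = 24/34 ≈ 0.7059.
#437458 → (67, 116, 88); #f1c40f → (241, 196, 15).
R = 67 + 0.7059 × (241 − 67) = 189.827 → 190
G = 116 + 0.7059 × (196 − 116) = 172.472 → 172
B = 88 + 0.7059 × (15 − 88) = 36.469 → 36

(190, 172, 36)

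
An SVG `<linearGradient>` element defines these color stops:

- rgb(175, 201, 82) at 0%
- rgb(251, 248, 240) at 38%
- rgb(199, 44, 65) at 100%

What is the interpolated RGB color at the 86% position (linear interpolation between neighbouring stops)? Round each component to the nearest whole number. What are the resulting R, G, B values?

(211, 90, 105)

86% lies between the 38% and 100% stops, so the local fraction is t = (86 − 38)/(100 − 38) = 48/62 ≈ 0.7742.
R = 251 + 0.7742 × (199 − 251) = 210.742 → 211
G = 248 + 0.7742 × (44 − 248) = 90.063 → 90
B = 240 + 0.7742 × (65 − 240) = 104.515 → 105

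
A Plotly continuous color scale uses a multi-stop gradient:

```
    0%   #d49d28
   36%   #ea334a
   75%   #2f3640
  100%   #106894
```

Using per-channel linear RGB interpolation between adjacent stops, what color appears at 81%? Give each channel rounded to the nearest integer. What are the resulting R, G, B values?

81% lies between the 75% and 100% stops, so the local fraction is t = (81 − 75)/(100 − 75) = 6/25 ≈ 0.24.
#2f3640 → (47, 54, 64); #106894 → (16, 104, 148).
R = 47 + 0.24 × (16 − 47) = 39.56 → 40
G = 54 + 0.24 × (104 − 54) = 66 → 66
B = 64 + 0.24 × (148 − 64) = 84.16 → 84

(40, 66, 84)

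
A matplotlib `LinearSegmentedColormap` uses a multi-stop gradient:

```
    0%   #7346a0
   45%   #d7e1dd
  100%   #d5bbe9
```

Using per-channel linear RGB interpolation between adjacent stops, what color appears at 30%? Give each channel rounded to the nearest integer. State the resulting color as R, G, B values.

(182, 173, 201)

30% lies between the 0% and 45% stops, so the local fraction is t = (30 − 0)/(45 − 0) = 30/45 ≈ 0.6667.
#7346a0 → (115, 70, 160); #d7e1dd → (215, 225, 221).
R = 115 + 0.6667 × (215 − 115) = 181.67 → 182
G = 70 + 0.6667 × (225 − 70) = 173.339 → 173
B = 160 + 0.6667 × (221 − 160) = 200.669 → 201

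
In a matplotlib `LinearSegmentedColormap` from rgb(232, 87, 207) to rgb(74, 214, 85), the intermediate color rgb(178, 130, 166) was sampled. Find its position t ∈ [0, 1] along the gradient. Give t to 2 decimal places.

0.34

Invert the lerp on the R channel (largest span, 158): t = (178 − 232) / (74 − 232) = -54/-158 = 0.34177.
Check on G: (130 − 87)/(214 − 87) = 0.3386 ✓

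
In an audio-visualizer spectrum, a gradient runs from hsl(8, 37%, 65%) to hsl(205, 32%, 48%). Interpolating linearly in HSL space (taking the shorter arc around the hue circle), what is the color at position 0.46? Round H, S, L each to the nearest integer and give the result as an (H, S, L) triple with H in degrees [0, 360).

(293, 35, 57)

Hue: 205 − 8 = 197°, but |197| > 180 so the shorter arc goes the other way: Δh = 197 − 360 = -163°.
H = 8 + 0.46 × (-163) = -66.98 → -67 → -67 mod 360 = 293°
S = 37 + 0.46 × (32 − 37) = 34.7 → 35%
L = 65 + 0.46 × (48 − 65) = 57.18 → 57%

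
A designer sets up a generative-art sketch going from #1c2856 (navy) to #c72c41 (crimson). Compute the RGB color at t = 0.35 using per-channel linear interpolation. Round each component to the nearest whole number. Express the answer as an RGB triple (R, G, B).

(88, 41, 79)

#1c2856 → (28, 40, 86); #c72c41 → (199, 44, 65).
R = 28 + 0.35 × (199 − 28) = 28 + 0.35 × 171 = 87.85 → 88
G = 40 + 0.35 × (44 − 40) = 40 + 0.35 × 4 = 41.4 → 41
B = 86 + 0.35 × (65 − 86) = 86 + 0.35 × -21 = 78.65 → 79
So the blended color is (88, 41, 79), about #58294f.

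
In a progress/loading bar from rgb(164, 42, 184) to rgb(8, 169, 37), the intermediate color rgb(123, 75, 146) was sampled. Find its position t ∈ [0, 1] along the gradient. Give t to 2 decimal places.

0.26

Invert the lerp on the R channel (largest span, 156): t = (123 − 164) / (8 − 164) = -41/-156 = 0.26282.
Check on G: (75 − 42)/(169 − 42) = 0.2598 ✓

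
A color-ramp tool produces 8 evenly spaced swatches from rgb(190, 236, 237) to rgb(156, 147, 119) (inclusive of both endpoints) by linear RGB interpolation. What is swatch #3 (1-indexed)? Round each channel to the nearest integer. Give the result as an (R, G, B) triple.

With 8 swatches and endpoints inclusive, swatch 3 sits at t = (3 − 1)/(8 − 1) = 2/7 ≈ 0.2857.
R = 190 + 0.2857 × (156 − 190) = 180.286 → 180
G = 236 + 0.2857 × (147 − 236) = 210.573 → 211
B = 237 + 0.2857 × (119 − 237) = 203.287 → 203

(180, 211, 203)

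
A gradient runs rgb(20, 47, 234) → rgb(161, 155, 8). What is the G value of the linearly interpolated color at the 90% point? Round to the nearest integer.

144

G = 47 + 0.9 × (155 − 47) = 144.2 → 144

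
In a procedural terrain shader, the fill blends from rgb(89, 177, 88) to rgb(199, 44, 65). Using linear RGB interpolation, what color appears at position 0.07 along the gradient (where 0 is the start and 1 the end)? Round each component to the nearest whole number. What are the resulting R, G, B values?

(97, 168, 86)

R = 89 + 0.07 × (199 − 89) = 89 + 0.07 × 110 = 96.7 → 97
G = 177 + 0.07 × (44 − 177) = 177 + 0.07 × -133 = 167.69 → 168
B = 88 + 0.07 × (65 − 88) = 88 + 0.07 × -23 = 86.39 → 86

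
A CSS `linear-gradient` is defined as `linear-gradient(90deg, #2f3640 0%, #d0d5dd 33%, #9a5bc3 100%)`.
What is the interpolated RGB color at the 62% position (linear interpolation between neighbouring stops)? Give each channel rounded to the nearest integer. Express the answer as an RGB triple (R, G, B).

62% lies between the 33% and 100% stops, so the local fraction is t = (62 − 33)/(100 − 33) = 29/67 ≈ 0.4328.
#d0d5dd → (208, 213, 221); #9a5bc3 → (154, 91, 195).
R = 208 + 0.4328 × (154 − 208) = 184.629 → 185
G = 213 + 0.4328 × (91 − 213) = 160.198 → 160
B = 221 + 0.4328 × (195 − 221) = 209.747 → 210

(185, 160, 210)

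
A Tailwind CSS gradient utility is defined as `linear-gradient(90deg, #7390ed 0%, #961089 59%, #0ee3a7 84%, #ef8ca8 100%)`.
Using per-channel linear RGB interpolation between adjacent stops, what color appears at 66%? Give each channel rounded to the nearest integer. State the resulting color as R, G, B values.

(112, 75, 145)

66% lies between the 59% and 84% stops, so the local fraction is t = (66 − 59)/(84 − 59) = 7/25 ≈ 0.28.
#961089 → (150, 16, 137); #0ee3a7 → (14, 227, 167).
R = 150 + 0.28 × (14 − 150) = 111.92 → 112
G = 16 + 0.28 × (227 − 16) = 75.08 → 75
B = 137 + 0.28 × (167 − 137) = 145.4 → 145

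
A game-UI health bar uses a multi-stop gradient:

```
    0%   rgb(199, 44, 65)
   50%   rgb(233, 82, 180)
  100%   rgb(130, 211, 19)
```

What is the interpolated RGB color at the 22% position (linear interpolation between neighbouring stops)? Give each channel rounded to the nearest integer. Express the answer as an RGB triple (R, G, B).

(214, 61, 116)

22% lies between the 0% and 50% stops, so the local fraction is t = (22 − 0)/(50 − 0) = 22/50 ≈ 0.44.
R = 199 + 0.44 × (233 − 199) = 213.96 → 214
G = 44 + 0.44 × (82 − 44) = 60.72 → 61
B = 65 + 0.44 × (180 − 65) = 115.6 → 116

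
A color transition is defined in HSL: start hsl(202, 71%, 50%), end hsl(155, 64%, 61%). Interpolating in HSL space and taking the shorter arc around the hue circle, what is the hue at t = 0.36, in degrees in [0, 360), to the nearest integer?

185

Hue arc: Δh = 155 − 202 = -47° (|Δh| ≤ 180, already the shorter path).
H = 202 + 0.36 × (-47) = 185.08 → 185°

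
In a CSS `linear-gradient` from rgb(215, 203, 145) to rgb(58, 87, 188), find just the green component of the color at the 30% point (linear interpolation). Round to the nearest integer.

G = 203 + 0.3 × (87 − 203) = 168.2 → 168

168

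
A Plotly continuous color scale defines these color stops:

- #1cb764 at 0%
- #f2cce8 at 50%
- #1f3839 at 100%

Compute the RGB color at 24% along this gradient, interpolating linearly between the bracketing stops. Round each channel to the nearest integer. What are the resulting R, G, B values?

24% lies between the 0% and 50% stops, so the local fraction is t = (24 − 0)/(50 − 0) = 24/50 ≈ 0.48.
#1cb764 → (28, 183, 100); #f2cce8 → (242, 204, 232).
R = 28 + 0.48 × (242 − 28) = 130.72 → 131
G = 183 + 0.48 × (204 − 183) = 193.08 → 193
B = 100 + 0.48 × (232 − 100) = 163.36 → 163

(131, 193, 163)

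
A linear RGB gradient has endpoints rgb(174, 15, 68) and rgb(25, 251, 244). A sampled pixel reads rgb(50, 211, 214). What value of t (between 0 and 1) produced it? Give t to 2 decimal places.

Invert the lerp on the G channel (largest span, 236): t = (211 − 15) / (251 − 15) = 196/236 = 0.83051.
Check on R: (50 − 174)/(25 − 174) = 0.8322 ✓

0.83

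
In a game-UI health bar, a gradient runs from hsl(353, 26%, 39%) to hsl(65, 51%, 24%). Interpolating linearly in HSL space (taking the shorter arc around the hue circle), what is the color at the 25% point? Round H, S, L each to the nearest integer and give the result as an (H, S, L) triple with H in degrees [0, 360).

Hue: 65 − 353 = -288°, but |-288| > 180 so the shorter arc goes the other way: Δh = -288 + 360 = 72°.
H = 353 + 0.25 × (72) = 371 → 371 → 371 mod 360 = 11°
S = 26 + 0.25 × (51 − 26) = 32.25 → 32%
L = 39 + 0.25 × (24 − 39) = 35.25 → 35%

(11, 32, 35)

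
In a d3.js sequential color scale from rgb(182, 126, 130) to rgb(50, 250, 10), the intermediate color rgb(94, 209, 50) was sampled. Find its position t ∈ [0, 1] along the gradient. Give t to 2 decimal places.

Invert the lerp on the R channel (largest span, 132): t = (94 − 182) / (50 − 182) = -88/-132 = 0.66667.
Check on G: (209 − 126)/(250 − 126) = 0.6694 ✓

0.67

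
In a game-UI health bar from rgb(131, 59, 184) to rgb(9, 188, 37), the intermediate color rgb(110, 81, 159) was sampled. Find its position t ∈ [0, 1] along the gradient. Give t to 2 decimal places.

0.17

Invert the lerp on the B channel (largest span, 147): t = (159 − 184) / (37 − 184) = -25/-147 = 0.17007.
Check on R: (110 − 131)/(9 − 131) = 0.1721 ✓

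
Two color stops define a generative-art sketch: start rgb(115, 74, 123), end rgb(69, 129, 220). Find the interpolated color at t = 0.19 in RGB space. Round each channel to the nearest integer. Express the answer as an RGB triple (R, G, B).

R = 115 + 0.19 × (69 − 115) = 115 + 0.19 × -46 = 106.26 → 106
G = 74 + 0.19 × (129 − 74) = 74 + 0.19 × 55 = 84.45 → 84
B = 123 + 0.19 × (220 − 123) = 123 + 0.19 × 97 = 141.43 → 141
So the blended color is (106, 84, 141), about #6a548d.

(106, 84, 141)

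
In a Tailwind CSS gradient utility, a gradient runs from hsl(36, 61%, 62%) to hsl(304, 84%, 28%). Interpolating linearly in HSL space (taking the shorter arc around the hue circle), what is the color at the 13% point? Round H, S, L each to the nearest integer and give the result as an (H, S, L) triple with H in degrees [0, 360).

(24, 64, 58)

Hue: 304 − 36 = 268°, but |268| > 180 so the shorter arc goes the other way: Δh = 268 − 360 = -92°.
H = 36 + 0.13 × (-92) = 24.04 → 24°
S = 61 + 0.13 × (84 − 61) = 63.99 → 64%
L = 62 + 0.13 × (28 − 62) = 57.58 → 58%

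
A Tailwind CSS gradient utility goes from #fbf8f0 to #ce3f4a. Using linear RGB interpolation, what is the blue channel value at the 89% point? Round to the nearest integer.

92

B₁ = 240 (from #fbf8f0), B₂ = 74 (from #ce3f4a).
B = 240 + 0.89 × (74 − 240) = 92.26 → 92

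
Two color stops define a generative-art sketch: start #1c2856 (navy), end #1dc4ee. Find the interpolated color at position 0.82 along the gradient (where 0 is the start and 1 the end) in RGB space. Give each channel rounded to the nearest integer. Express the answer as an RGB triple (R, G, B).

(29, 168, 211)

#1c2856 → (28, 40, 86); #1dc4ee → (29, 196, 238).
R = 28 + 0.82 × (29 − 28) = 28 + 0.82 × 1 = 28.82 → 29
G = 40 + 0.82 × (196 − 40) = 40 + 0.82 × 156 = 167.92 → 168
B = 86 + 0.82 × (238 − 86) = 86 + 0.82 × 152 = 210.64 → 211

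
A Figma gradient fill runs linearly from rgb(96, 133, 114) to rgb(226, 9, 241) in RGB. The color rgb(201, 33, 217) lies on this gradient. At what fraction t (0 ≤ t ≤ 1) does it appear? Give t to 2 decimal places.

Invert the lerp on the R channel (largest span, 130): t = (201 − 96) / (226 − 96) = 105/130 = 0.80769.
Check on G: (33 − 133)/(9 − 133) = 0.8065 ✓

0.81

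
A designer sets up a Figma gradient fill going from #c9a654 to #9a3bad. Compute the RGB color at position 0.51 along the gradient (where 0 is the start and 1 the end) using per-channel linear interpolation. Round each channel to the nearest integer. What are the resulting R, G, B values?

(177, 111, 129)

#c9a654 → (201, 166, 84); #9a3bad → (154, 59, 173).
R = 201 + 0.51 × (154 − 201) = 201 + 0.51 × -47 = 177.03 → 177
G = 166 + 0.51 × (59 − 166) = 166 + 0.51 × -107 = 111.43 → 111
B = 84 + 0.51 × (173 − 84) = 84 + 0.51 × 89 = 129.39 → 129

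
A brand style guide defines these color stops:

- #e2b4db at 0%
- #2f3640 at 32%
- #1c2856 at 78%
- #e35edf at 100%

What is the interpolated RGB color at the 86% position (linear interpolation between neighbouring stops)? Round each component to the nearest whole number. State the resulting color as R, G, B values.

(100, 60, 136)

86% lies between the 78% and 100% stops, so the local fraction is t = (86 − 78)/(100 − 78) = 8/22 ≈ 0.3636.
#1c2856 → (28, 40, 86); #e35edf → (227, 94, 223).
R = 28 + 0.3636 × (227 − 28) = 100.356 → 100
G = 40 + 0.3636 × (94 − 40) = 59.634 → 60
B = 86 + 0.3636 × (223 − 86) = 135.813 → 136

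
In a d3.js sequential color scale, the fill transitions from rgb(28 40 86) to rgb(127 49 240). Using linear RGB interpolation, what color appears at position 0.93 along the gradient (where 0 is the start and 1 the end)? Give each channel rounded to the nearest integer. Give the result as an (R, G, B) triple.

(120, 48, 229)

R = 28 + 0.93 × (127 − 28) = 28 + 0.93 × 99 = 120.07 → 120
G = 40 + 0.93 × (49 − 40) = 40 + 0.93 × 9 = 48.37 → 48
B = 86 + 0.93 × (240 − 86) = 86 + 0.93 × 154 = 229.22 → 229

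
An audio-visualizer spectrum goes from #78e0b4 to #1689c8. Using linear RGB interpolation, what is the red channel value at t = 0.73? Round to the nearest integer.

R₁ = 120 (from #78e0b4), R₂ = 22 (from #1689c8).
R = 120 + 0.73 × (22 − 120) = 48.46 → 48

48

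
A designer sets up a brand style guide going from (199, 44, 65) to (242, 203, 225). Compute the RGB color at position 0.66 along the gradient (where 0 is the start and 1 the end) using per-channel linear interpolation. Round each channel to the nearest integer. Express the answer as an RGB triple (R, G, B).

R = 199 + 0.66 × (242 − 199) = 199 + 0.66 × 43 = 227.38 → 227
G = 44 + 0.66 × (203 − 44) = 44 + 0.66 × 159 = 148.94 → 149
B = 65 + 0.66 × (225 − 65) = 65 + 0.66 × 160 = 170.6 → 171
So the blended color is (227, 149, 171), about #e395ab.

(227, 149, 171)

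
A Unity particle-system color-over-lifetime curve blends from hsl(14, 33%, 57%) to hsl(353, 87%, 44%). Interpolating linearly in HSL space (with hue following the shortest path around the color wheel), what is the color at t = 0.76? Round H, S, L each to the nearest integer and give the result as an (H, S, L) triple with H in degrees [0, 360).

Hue: 353 − 14 = 339°, but |339| > 180 so the shorter arc goes the other way: Δh = 339 − 360 = -21°.
H = 14 + 0.76 × (-21) = -1.96 → -2 → -2 mod 360 = 358°
S = 33 + 0.76 × (87 − 33) = 74.04 → 74%
L = 57 + 0.76 × (44 − 57) = 47.12 → 47%

(358, 74, 47)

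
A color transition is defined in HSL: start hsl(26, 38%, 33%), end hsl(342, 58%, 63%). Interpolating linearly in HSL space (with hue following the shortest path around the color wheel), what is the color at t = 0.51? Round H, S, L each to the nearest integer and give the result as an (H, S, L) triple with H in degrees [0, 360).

Hue: 342 − 26 = 316°, but |316| > 180 so the shorter arc goes the other way: Δh = 316 − 360 = -44°.
H = 26 + 0.51 × (-44) = 3.56 → 4°
S = 38 + 0.51 × (58 − 38) = 48.2 → 48%
L = 33 + 0.51 × (63 − 33) = 48.3 → 48%

(4, 48, 48)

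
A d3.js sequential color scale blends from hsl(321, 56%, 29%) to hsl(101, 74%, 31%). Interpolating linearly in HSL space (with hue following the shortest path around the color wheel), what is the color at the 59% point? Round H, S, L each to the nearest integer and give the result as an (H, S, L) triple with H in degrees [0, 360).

Hue: 101 − 321 = -220°, but |-220| > 180 so the shorter arc goes the other way: Δh = -220 + 360 = 140°.
H = 321 + 0.59 × (140) = 403.6 → 404 → 404 mod 360 = 44°
S = 56 + 0.59 × (74 − 56) = 66.62 → 67%
L = 29 + 0.59 × (31 − 29) = 30.18 → 30%

(44, 67, 30)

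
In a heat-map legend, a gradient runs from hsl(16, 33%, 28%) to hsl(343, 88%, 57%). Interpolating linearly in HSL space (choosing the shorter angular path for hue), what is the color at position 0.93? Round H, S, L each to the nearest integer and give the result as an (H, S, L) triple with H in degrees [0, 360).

Hue: 343 − 16 = 327°, but |327| > 180 so the shorter arc goes the other way: Δh = 327 − 360 = -33°.
H = 16 + 0.93 × (-33) = -14.69 → -15 → -15 mod 360 = 345°
S = 33 + 0.93 × (88 − 33) = 84.15 → 84%
L = 28 + 0.93 × (57 − 28) = 54.97 → 55%

(345, 84, 55)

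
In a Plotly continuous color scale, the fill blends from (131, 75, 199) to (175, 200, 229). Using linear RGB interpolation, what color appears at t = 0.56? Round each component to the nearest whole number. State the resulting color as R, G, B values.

(156, 145, 216)

R = 131 + 0.56 × (175 − 131) = 131 + 0.56 × 44 = 155.64 → 156
G = 75 + 0.56 × (200 − 75) = 75 + 0.56 × 125 = 145 → 145
B = 199 + 0.56 × (229 − 199) = 199 + 0.56 × 30 = 215.8 → 216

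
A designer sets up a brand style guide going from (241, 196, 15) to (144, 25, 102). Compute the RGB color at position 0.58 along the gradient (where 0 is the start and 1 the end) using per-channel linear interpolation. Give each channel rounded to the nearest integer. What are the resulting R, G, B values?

(185, 97, 65)

R = 241 + 0.58 × (144 − 241) = 241 + 0.58 × -97 = 184.74 → 185
G = 196 + 0.58 × (25 − 196) = 196 + 0.58 × -171 = 96.82 → 97
B = 15 + 0.58 × (102 − 15) = 15 + 0.58 × 87 = 65.46 → 65
So the blended color is (185, 97, 65), about #b96141.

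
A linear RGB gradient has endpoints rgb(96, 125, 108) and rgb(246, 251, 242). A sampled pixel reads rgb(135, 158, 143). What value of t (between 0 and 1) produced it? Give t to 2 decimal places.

0.26

Invert the lerp on the R channel (largest span, 150): t = (135 − 96) / (246 − 96) = 39/150 = 0.26.
Check on G: (158 − 125)/(251 − 125) = 0.2619 ✓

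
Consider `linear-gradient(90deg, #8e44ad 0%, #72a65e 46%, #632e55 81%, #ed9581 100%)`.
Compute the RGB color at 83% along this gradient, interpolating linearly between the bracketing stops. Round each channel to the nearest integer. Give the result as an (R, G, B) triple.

83% lies between the 81% and 100% stops, so the local fraction is t = (83 − 81)/(100 − 81) = 2/19 ≈ 0.1053.
#632e55 → (99, 46, 85); #ed9581 → (237, 149, 129).
R = 99 + 0.1053 × (237 − 99) = 113.531 → 114
G = 46 + 0.1053 × (149 − 46) = 56.846 → 57
B = 85 + 0.1053 × (129 − 85) = 89.633 → 90

(114, 57, 90)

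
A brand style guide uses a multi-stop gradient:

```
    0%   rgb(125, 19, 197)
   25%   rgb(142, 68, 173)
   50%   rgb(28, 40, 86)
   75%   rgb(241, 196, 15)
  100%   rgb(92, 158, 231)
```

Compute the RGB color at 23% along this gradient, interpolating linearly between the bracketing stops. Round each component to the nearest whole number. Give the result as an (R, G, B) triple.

23% lies between the 0% and 25% stops, so the local fraction is t = (23 − 0)/(25 − 0) = 23/25 ≈ 0.92.
R = 125 + 0.92 × (142 − 125) = 140.64 → 141
G = 19 + 0.92 × (68 − 19) = 64.08 → 64
B = 197 + 0.92 × (173 − 197) = 174.92 → 175

(141, 64, 175)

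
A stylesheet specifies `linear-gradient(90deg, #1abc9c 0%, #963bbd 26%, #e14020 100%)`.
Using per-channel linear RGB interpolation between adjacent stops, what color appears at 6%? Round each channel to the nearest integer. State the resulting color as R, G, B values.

6% lies between the 0% and 26% stops, so the local fraction is t = (6 − 0)/(26 − 0) = 6/26 ≈ 0.2308.
#1abc9c → (26, 188, 156); #963bbd → (150, 59, 189).
R = 26 + 0.2308 × (150 − 26) = 54.619 → 55
G = 188 + 0.2308 × (59 − 188) = 158.227 → 158
B = 156 + 0.2308 × (189 − 156) = 163.616 → 164

(55, 158, 164)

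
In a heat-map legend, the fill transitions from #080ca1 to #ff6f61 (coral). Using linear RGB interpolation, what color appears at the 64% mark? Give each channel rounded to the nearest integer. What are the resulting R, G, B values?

#080ca1 → (8, 12, 161); #ff6f61 → (255, 111, 97).
64% corresponds to t = 0.64.
R = 8 + 0.64 × (255 − 8) = 8 + 0.64 × 247 = 166.08 → 166
G = 12 + 0.64 × (111 − 12) = 12 + 0.64 × 99 = 75.36 → 75
B = 161 + 0.64 × (97 − 161) = 161 + 0.64 × -64 = 120.04 → 120

(166, 75, 120)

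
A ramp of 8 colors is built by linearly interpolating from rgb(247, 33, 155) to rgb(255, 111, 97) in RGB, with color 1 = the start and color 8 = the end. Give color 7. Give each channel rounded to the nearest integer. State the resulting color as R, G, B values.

With 8 swatches and endpoints inclusive, swatch 7 sits at t = (7 − 1)/(8 − 1) = 6/7 ≈ 0.8571.
R = 247 + 0.8571 × (255 − 247) = 253.857 → 254
G = 33 + 0.8571 × (111 − 33) = 99.854 → 100
B = 155 + 0.8571 × (97 − 155) = 105.288 → 105

(254, 100, 105)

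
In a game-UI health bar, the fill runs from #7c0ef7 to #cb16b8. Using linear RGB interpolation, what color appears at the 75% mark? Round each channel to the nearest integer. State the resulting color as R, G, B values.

#7c0ef7 → (124, 14, 247); #cb16b8 → (203, 22, 184).
75% corresponds to t = 0.75.
R = 124 + 0.75 × (203 − 124) = 124 + 0.75 × 79 = 183.25 → 183
G = 14 + 0.75 × (22 − 14) = 14 + 0.75 × 8 = 20 → 20
B = 247 + 0.75 × (184 − 247) = 247 + 0.75 × -63 = 199.75 → 200

(183, 20, 200)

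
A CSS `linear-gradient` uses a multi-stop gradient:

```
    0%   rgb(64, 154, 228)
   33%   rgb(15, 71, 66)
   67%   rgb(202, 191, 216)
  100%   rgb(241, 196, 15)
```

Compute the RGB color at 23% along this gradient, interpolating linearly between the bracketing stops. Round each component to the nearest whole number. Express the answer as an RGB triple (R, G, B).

23% lies between the 0% and 33% stops, so the local fraction is t = (23 − 0)/(33 − 0) = 23/33 ≈ 0.697.
R = 64 + 0.697 × (15 − 64) = 29.847 → 30
G = 154 + 0.697 × (71 − 154) = 96.149 → 96
B = 228 + 0.697 × (66 − 228) = 115.086 → 115

(30, 96, 115)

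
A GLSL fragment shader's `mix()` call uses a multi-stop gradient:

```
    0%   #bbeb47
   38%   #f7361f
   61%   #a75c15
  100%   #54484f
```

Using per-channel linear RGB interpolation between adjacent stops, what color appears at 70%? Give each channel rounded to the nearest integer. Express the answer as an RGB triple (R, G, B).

70% lies between the 61% and 100% stops, so the local fraction is t = (70 − 61)/(100 − 61) = 9/39 ≈ 0.2308.
#a75c15 → (167, 92, 21); #54484f → (84, 72, 79).
R = 167 + 0.2308 × (84 − 167) = 147.844 → 148
G = 92 + 0.2308 × (72 − 92) = 87.384 → 87
B = 21 + 0.2308 × (79 − 21) = 34.386 → 34

(148, 87, 34)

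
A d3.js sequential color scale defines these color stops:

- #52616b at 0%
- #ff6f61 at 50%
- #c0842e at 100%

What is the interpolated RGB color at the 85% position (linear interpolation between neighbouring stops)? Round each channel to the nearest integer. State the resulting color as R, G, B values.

85% lies between the 50% and 100% stops, so the local fraction is t = (85 − 50)/(100 − 50) = 35/50 ≈ 0.7.
#ff6f61 → (255, 111, 97); #c0842e → (192, 132, 46).
R = 255 + 0.7 × (192 − 255) = 210.9 → 211
G = 111 + 0.7 × (132 − 111) = 125.7 → 126
B = 97 + 0.7 × (46 − 97) = 61.3 → 61

(211, 126, 61)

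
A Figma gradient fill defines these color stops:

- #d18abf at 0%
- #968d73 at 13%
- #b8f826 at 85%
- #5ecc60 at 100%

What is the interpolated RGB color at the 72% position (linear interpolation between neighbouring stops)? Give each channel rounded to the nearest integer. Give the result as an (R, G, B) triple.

72% lies between the 13% and 85% stops, so the local fraction is t = (72 − 13)/(85 − 13) = 59/72 ≈ 0.8194.
#968d73 → (150, 141, 115); #b8f826 → (184, 248, 38).
R = 150 + 0.8194 × (184 − 150) = 177.86 → 178
G = 141 + 0.8194 × (248 − 141) = 228.676 → 229
B = 115 + 0.8194 × (38 − 115) = 51.906 → 52

(178, 229, 52)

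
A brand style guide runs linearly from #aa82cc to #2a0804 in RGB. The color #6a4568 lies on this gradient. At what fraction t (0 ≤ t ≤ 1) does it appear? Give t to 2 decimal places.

0.50

Invert the lerp on the B channel (largest span, 200): t = (104 − 204) / (4 − 204) = -100/-200 = 0.5.
Check on R: (106 − 170)/(42 − 170) = 0.5 ✓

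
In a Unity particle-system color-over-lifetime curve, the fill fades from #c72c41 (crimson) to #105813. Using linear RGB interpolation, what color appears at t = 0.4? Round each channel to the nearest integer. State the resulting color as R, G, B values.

#c72c41 → (199, 44, 65); #105813 → (16, 88, 19).
R = 199 + 0.4 × (16 − 199) = 199 + 0.4 × -183 = 125.8 → 126
G = 44 + 0.4 × (88 − 44) = 44 + 0.4 × 44 = 61.6 → 62
B = 65 + 0.4 × (19 − 65) = 65 + 0.4 × -46 = 46.6 → 47

(126, 62, 47)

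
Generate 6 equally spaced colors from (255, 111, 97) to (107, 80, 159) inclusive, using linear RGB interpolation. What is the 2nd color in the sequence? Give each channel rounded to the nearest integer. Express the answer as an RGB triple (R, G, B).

With 6 swatches and endpoints inclusive, swatch 2 sits at t = (2 − 1)/(6 − 1) = 1/5 ≈ 0.2.
R = 255 + 0.2 × (107 − 255) = 225.4 → 225
G = 111 + 0.2 × (80 − 111) = 104.8 → 105
B = 97 + 0.2 × (159 − 97) = 109.4 → 109

(225, 105, 109)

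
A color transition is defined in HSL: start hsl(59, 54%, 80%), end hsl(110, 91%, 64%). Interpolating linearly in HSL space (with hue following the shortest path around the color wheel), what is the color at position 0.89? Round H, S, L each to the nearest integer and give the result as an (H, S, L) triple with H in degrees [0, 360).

(104, 87, 66)

Hue arc: Δh = 110 − 59 = 51° (|Δh| ≤ 180, already the shorter path).
H = 59 + 0.89 × (51) = 104.39 → 104°
S = 54 + 0.89 × (91 − 54) = 86.93 → 87%
L = 80 + 0.89 × (64 − 80) = 65.76 → 66%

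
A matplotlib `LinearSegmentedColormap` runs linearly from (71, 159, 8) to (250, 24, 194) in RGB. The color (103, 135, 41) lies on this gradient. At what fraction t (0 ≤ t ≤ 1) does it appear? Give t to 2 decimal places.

0.18

Invert the lerp on the B channel (largest span, 186): t = (41 − 8) / (194 − 8) = 33/186 = 0.17742.
Check on R: (103 − 71)/(250 − 71) = 0.1788 ✓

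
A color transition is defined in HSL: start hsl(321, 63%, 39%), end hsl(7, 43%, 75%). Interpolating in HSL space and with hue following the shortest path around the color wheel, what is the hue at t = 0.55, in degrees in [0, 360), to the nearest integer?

346

Hue: 7 − 321 = -314°, but |-314| > 180 so the shorter arc goes the other way: Δh = -314 + 360 = 46°.
H = 321 + 0.55 × (46) = 346.3 → 346°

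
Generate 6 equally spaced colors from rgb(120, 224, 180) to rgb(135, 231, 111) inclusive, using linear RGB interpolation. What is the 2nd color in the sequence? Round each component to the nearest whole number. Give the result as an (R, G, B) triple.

With 6 swatches and endpoints inclusive, swatch 2 sits at t = (2 − 1)/(6 − 1) = 1/5 ≈ 0.2.
R = 120 + 0.2 × (135 − 120) = 123 → 123
G = 224 + 0.2 × (231 − 224) = 225.4 → 225
B = 180 + 0.2 × (111 − 180) = 166.2 → 166

(123, 225, 166)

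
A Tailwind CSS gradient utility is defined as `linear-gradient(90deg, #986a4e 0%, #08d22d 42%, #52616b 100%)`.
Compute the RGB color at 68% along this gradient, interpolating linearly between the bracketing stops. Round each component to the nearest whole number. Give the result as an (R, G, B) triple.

68% lies between the 42% and 100% stops, so the local fraction is t = (68 − 42)/(100 − 42) = 26/58 ≈ 0.4483.
#08d22d → (8, 210, 45); #52616b → (82, 97, 107).
R = 8 + 0.4483 × (82 − 8) = 41.174 → 41
G = 210 + 0.4483 × (97 − 210) = 159.342 → 159
B = 45 + 0.4483 × (107 − 45) = 72.795 → 73

(41, 159, 73)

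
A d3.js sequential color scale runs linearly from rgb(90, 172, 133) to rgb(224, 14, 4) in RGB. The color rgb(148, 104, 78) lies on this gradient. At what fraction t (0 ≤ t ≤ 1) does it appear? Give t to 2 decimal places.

0.43

Invert the lerp on the G channel (largest span, 158): t = (104 − 172) / (14 − 172) = -68/-158 = 0.43038.
Check on R: (148 − 90)/(224 − 90) = 0.4328 ✓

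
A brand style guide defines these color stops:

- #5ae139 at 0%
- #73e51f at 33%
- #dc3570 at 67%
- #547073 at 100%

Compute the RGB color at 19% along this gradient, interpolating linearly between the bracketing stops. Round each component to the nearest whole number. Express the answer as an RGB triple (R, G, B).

19% lies between the 0% and 33% stops, so the local fraction is t = (19 − 0)/(33 − 0) = 19/33 ≈ 0.5758.
#5ae139 → (90, 225, 57); #73e51f → (115, 229, 31).
R = 90 + 0.5758 × (115 − 90) = 104.395 → 104
G = 225 + 0.5758 × (229 − 225) = 227.303 → 227
B = 57 + 0.5758 × (31 − 57) = 42.029 → 42

(104, 227, 42)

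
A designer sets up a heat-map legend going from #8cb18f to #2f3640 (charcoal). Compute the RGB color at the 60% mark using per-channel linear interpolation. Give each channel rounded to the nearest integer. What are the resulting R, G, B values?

(84, 103, 96)

#8cb18f → (140, 177, 143); #2f3640 → (47, 54, 64).
60% corresponds to t = 0.6.
R = 140 + 0.6 × (47 − 140) = 140 + 0.6 × -93 = 84.2 → 84
G = 177 + 0.6 × (54 − 177) = 177 + 0.6 × -123 = 103.2 → 103
B = 143 + 0.6 × (64 − 143) = 143 + 0.6 × -79 = 95.6 → 96
So the blended color is (84, 103, 96), about #546760.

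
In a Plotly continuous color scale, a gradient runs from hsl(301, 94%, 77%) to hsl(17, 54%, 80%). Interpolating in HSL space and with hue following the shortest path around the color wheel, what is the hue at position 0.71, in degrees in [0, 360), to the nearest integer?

Hue: 17 − 301 = -284°, but |-284| > 180 so the shorter arc goes the other way: Δh = -284 + 360 = 76°.
H = 301 + 0.71 × (76) = 354.96 → 355°

355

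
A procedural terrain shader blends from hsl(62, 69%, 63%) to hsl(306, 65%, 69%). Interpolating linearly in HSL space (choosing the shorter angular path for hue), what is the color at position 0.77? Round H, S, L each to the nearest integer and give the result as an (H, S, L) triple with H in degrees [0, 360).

(333, 66, 68)

Hue: 306 − 62 = 244°, but |244| > 180 so the shorter arc goes the other way: Δh = 244 − 360 = -116°.
H = 62 + 0.77 × (-116) = -27.32 → -27 → -27 mod 360 = 333°
S = 69 + 0.77 × (65 − 69) = 65.92 → 66%
L = 63 + 0.77 × (69 − 63) = 67.62 → 68%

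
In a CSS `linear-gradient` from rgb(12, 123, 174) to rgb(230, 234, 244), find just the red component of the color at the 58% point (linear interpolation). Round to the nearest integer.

R = 12 + 0.58 × (230 − 12) = 138.44 → 138

138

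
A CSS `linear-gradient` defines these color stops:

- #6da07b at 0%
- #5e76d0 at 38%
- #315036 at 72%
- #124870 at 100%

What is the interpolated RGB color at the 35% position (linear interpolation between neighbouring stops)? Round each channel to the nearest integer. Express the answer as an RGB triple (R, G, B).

35% lies between the 0% and 38% stops, so the local fraction is t = (35 − 0)/(38 − 0) = 35/38 ≈ 0.9211.
#6da07b → (109, 160, 123); #5e76d0 → (94, 118, 208).
R = 109 + 0.9211 × (94 − 109) = 95.183 → 95
G = 160 + 0.9211 × (118 − 160) = 121.314 → 121
B = 123 + 0.9211 × (208 − 123) = 201.293 → 201

(95, 121, 201)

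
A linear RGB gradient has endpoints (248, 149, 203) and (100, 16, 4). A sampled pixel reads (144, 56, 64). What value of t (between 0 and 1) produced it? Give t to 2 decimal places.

Invert the lerp on the B channel (largest span, 199): t = (64 − 203) / (4 − 203) = -139/-199 = 0.69849.
Check on R: (144 − 248)/(100 − 248) = 0.7027 ✓

0.70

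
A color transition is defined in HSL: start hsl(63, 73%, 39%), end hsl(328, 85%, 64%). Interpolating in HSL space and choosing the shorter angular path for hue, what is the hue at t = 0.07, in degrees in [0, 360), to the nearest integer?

Hue: 328 − 63 = 265°, but |265| > 180 so the shorter arc goes the other way: Δh = 265 − 360 = -95°.
H = 63 + 0.07 × (-95) = 56.35 → 56°

56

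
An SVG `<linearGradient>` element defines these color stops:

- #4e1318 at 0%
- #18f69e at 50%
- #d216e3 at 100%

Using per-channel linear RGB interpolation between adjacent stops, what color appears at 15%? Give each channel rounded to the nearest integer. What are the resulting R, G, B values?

15% lies between the 0% and 50% stops, so the local fraction is t = (15 − 0)/(50 − 0) = 15/50 ≈ 0.3.
#4e1318 → (78, 19, 24); #18f69e → (24, 246, 158).
R = 78 + 0.3 × (24 − 78) = 61.8 → 62
G = 19 + 0.3 × (246 − 19) = 87.1 → 87
B = 24 + 0.3 × (158 − 24) = 64.2 → 64

(62, 87, 64)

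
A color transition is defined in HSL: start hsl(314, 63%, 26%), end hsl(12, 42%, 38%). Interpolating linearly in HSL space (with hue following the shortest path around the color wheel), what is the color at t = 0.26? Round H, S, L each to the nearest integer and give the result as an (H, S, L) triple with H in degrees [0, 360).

(329, 58, 29)

Hue: 12 − 314 = -302°, but |-302| > 180 so the shorter arc goes the other way: Δh = -302 + 360 = 58°.
H = 314 + 0.26 × (58) = 329.08 → 329°
S = 63 + 0.26 × (42 − 63) = 57.54 → 58%
L = 26 + 0.26 × (38 − 26) = 29.12 → 29%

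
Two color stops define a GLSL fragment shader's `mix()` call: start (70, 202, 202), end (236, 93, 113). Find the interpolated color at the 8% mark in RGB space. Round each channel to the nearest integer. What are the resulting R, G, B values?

8% corresponds to t = 0.08.
R = 70 + 0.08 × (236 − 70) = 70 + 0.08 × 166 = 83.28 → 83
G = 202 + 0.08 × (93 − 202) = 202 + 0.08 × -109 = 193.28 → 193
B = 202 + 0.08 × (113 − 202) = 202 + 0.08 × -89 = 194.88 → 195
So the blended color is (83, 193, 195), about #53c1c3.

(83, 193, 195)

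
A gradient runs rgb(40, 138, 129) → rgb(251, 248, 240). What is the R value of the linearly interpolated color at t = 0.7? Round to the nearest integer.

188

R = 40 + 0.7 × (251 − 40) = 187.7 → 188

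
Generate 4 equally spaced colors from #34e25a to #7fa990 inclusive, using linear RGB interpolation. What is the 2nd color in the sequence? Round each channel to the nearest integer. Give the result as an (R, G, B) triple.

With 4 swatches and endpoints inclusive, swatch 2 sits at t = (2 − 1)/(4 − 1) = 1/3 ≈ 0.3333.
#34e25a → (52, 226, 90); #7fa990 → (127, 169, 144).
R = 52 + 0.3333 × (127 − 52) = 76.998 → 77
G = 226 + 0.3333 × (169 − 226) = 207.002 → 207
B = 90 + 0.3333 × (144 − 90) = 107.998 → 108

(77, 207, 108)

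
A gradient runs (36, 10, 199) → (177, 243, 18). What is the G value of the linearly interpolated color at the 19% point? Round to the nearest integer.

G = 10 + 0.19 × (243 − 10) = 54.27 → 54

54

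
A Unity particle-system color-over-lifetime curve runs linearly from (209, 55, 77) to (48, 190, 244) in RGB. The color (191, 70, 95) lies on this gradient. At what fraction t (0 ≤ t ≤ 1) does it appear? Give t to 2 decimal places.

Invert the lerp on the B channel (largest span, 167): t = (95 − 77) / (244 − 77) = 18/167 = 0.10778.
Check on R: (191 − 209)/(48 − 209) = 0.1118 ✓

0.11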